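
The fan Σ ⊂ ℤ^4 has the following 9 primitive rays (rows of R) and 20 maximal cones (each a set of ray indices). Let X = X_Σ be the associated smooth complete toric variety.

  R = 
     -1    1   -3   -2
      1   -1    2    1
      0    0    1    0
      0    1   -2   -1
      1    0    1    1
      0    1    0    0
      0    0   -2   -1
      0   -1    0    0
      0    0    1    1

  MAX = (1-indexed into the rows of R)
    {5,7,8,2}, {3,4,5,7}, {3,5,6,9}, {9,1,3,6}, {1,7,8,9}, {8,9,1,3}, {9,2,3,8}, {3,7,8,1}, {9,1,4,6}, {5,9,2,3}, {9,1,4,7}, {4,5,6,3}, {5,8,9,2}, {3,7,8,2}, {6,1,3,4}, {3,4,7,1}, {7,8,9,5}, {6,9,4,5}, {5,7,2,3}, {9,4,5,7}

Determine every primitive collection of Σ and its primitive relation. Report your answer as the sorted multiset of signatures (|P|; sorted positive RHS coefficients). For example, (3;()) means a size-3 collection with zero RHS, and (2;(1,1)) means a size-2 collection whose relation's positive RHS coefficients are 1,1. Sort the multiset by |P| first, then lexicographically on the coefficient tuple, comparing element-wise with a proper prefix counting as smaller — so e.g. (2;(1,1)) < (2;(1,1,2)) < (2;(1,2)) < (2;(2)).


Minimal non-faces — 11 found among 9 rays, 20 max cones:

  • {6,8}:  v_{6} + v_{8} = 0  ⟹  sig = (2;())
  • {1,5}:  v_{1} + v_{5} = v_{4}  ⟹  sig = (2;(1))
  • {4,8}:  v_{4} + v_{8} = v_{7}  ⟹  sig = (2;(1))
  • {6,7}:  v_{6} + v_{7} = v_{4}  ⟹  sig = (2;(1))
  • {1,2}:  v_{1} + v_{2} = v_{3} + v_{7}  ⟹  sig = (2;(1,1))
  • {2,6}:  v_{2} + v_{6} = v_{3} + v_{5}  ⟹  sig = (2;(1,1))
  • {2,4}:  v_{2} + v_{4} = v_{3} + v_{5} + v_{7}  ⟹  sig = (2;(1,1,1))
  • {3,7,9}:  v_{3} + v_{7} + v_{9} = 0  ⟹  sig = (3;())
  • {3,4,9}:  v_{3} + v_{4} + v_{9} = v_{6}  ⟹  sig = (3;(1))
  • {3,5,8}:  v_{3} + v_{5} + v_{8} = v_{2}  ⟹  sig = (3;(1))
  • {2,7,9}:  v_{2} + v_{7} + v_{9} = v_{5} + v_{8}  ⟹  sig = (3;(1,1))

Signatures (|P|; sorted positive RHS coefficients), sorted:
    |P|=2: 7 collections, coeffs (), (1), (1), (1), (1,1), (1,1), (1,1,1)
    |P|=3: 4 collections, coeffs (), (1), (1), (1,1)


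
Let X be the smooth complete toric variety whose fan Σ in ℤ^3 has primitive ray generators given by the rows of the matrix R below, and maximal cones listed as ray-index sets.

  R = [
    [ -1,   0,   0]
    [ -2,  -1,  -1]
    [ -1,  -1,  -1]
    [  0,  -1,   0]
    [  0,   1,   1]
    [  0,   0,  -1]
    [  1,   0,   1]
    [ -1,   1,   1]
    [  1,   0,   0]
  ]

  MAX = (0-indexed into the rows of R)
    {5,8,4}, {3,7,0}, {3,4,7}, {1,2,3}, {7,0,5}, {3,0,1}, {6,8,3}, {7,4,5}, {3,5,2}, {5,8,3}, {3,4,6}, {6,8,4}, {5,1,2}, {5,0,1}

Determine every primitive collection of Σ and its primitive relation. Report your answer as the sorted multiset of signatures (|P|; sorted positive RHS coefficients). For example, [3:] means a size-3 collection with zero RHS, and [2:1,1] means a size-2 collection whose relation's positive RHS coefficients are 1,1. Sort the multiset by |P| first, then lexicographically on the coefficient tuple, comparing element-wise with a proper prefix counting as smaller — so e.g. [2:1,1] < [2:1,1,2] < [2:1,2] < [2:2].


The 20 primitive collections of Σ (r=9, n=3):

  • {0,8}:  v_{0} + v_{8} = 0 ; sig = [2:]
  • {0,2}:  v_{0} + v_{2} = v_{1} ; sig = [2:1]
  • {0,4}:  v_{0} + v_{4} = v_{7} ; sig = [2:1]
  • {1,8}:  v_{1} + v_{8} = v_{2} ; sig = [2:1]
  • {2,4}:  v_{2} + v_{4} = v_{0} ; sig = [2:1]
  • {2,6}:  v_{2} + v_{6} = v_{3} ; sig = [2:1]
  • {5,6}:  v_{5} + v_{6} = v_{8} ; sig = [2:1]
  • {7,8}:  v_{7} + v_{8} = v_{4} ; sig = [2:1]
  • {0,6}:  v_{0} + v_{6} = v_{3} + v_{4} ; sig = [2:1,1]
  • {1,6}:  v_{1} + v_{6} = v_{0} + v_{3} ; sig = [2:1,1]
  • {2,8}:  v_{2} + v_{8} = v_{3} + v_{5} ; sig = [2:1,1]
  • {6,7}:  v_{6} + v_{7} = v_{3} + 2·v_{4} ; sig = [2:1,2]
  • {1,4}:  v_{1} + v_{4} = 2·v_{0} ; sig = [2:2]
  • {2,7}:  v_{2} + v_{7} = 2·v_{0} ; sig = [2:2]
  • {1,7}:  v_{1} + v_{7} = 3·v_{0} ; sig = [2:3]
  • {3,4,5}:  v_{3} + v_{4} + v_{5} = 0 ; sig = [3:]
  • {0,3,5}:  v_{0} + v_{3} + v_{5} = v_{2} ; sig = [3:1]
  • {3,4,8}:  v_{3} + v_{4} + v_{8} = v_{6} ; sig = [3:1]
  • {3,5,7}:  v_{3} + v_{5} + v_{7} = v_{0} ; sig = [3:1]
  • {1,3,5}:  v_{1} + v_{3} + v_{5} = 2·v_{2} ; sig = [3:2]

Hence PRS(X_Σ) =
    |P|=2: 15 collections, coeffs (), (1), (1), (1), (1), (1), (1), (1), (1,1), (1,1), (1,1), (1,2), (2), (2), (3)
    |P|=3: 5 collections, coeffs (), (1), (1), (1), (2)


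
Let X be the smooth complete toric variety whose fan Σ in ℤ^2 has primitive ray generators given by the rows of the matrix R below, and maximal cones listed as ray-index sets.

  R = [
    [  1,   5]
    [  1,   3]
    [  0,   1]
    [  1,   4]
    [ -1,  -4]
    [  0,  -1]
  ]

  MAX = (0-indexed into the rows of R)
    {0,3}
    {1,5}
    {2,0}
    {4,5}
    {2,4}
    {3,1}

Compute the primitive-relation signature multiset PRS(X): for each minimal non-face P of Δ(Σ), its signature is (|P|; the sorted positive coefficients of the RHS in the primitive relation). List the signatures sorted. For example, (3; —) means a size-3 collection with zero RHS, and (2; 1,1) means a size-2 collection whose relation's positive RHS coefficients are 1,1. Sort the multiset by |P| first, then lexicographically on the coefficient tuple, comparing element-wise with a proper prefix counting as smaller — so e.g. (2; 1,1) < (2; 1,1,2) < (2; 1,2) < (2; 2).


9 collections generate NE(X_Σ); each relation:

  {2,5}:  v_{2} + v_{5} = 0 ; sig = (2; —)
  {3,4}:  v_{3} + v_{4} = 0 ; sig = (2; —)
  {0,4}:  v_{0} + v_{4} = v_{2} ; sig = (2; 1)
  {0,5}:  v_{0} + v_{5} = v_{3} ; sig = (2; 1)
  {1,2}:  v_{1} + v_{2} = v_{3} ; sig = (2; 1)
  {1,4}:  v_{1} + v_{4} = v_{5} ; sig = (2; 1)
  {2,3}:  v_{2} + v_{3} = v_{0} ; sig = (2; 1)
  {3,5}:  v_{3} + v_{5} = v_{1} ; sig = (2; 1)
  {0,1}:  v_{0} + v_{1} = 2·v_{3} ; sig = (2; 2)

so the primitive-relation signature multiset is
    (2; —)
    (2; —)
    (2; 1)
    (2; 1)
    (2; 1)
    (2; 1)
    (2; 1)
    (2; 1)
    (2; 2)


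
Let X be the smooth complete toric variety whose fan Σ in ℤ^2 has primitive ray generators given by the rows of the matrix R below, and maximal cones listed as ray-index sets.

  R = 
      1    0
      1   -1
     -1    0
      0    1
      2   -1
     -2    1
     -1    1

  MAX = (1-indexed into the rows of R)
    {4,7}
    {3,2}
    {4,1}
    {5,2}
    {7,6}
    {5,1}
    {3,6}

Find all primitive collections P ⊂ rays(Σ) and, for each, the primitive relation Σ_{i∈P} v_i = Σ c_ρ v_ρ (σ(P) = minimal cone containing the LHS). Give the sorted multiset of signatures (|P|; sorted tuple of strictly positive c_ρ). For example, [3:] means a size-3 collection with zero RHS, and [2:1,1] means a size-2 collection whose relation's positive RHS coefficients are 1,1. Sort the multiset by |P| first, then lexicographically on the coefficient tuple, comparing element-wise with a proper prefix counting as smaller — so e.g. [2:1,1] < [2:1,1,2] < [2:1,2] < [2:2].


Σ has 14 primitive collections:

  • {1,3}:  v_{1} + v_{3} = 0 — sig = [2:]
  • {2,7}:  v_{2} + v_{7} = 0 — sig = [2:]
  • {5,6}:  v_{5} + v_{6} = 0 — sig = [2:]
  • {1,2}:  v_{1} + v_{2} = v_{5} — sig = [2:1]
  • {1,6}:  v_{1} + v_{6} = v_{7} — sig = [2:1]
  • {1,7}:  v_{1} + v_{7} = v_{4} — sig = [2:1]
  • {2,4}:  v_{2} + v_{4} = v_{1} — sig = [2:1]
  • {2,6}:  v_{2} + v_{6} = v_{3} — sig = [2:1]
  • {3,4}:  v_{3} + v_{4} = v_{7} — sig = [2:1]
  • {3,5}:  v_{3} + v_{5} = v_{2} — sig = [2:1]
  • {3,7}:  v_{3} + v_{7} = v_{6} — sig = [2:1]
  • {5,7}:  v_{5} + v_{7} = v_{1} — sig = [2:1]
  • {4,5}:  v_{4} + v_{5} = 2·v_{1} — sig = [2:2]
  • {4,6}:  v_{4} + v_{6} = 2·v_{7} — sig = [2:2]

Signatures (|P|; sorted positive RHS coefficients), sorted:
[[2:], [2:], [2:], [2:1], [2:1], [2:1], [2:1], [2:1], [2:1], [2:1], [2:1], [2:1], [2:2], [2:2]]


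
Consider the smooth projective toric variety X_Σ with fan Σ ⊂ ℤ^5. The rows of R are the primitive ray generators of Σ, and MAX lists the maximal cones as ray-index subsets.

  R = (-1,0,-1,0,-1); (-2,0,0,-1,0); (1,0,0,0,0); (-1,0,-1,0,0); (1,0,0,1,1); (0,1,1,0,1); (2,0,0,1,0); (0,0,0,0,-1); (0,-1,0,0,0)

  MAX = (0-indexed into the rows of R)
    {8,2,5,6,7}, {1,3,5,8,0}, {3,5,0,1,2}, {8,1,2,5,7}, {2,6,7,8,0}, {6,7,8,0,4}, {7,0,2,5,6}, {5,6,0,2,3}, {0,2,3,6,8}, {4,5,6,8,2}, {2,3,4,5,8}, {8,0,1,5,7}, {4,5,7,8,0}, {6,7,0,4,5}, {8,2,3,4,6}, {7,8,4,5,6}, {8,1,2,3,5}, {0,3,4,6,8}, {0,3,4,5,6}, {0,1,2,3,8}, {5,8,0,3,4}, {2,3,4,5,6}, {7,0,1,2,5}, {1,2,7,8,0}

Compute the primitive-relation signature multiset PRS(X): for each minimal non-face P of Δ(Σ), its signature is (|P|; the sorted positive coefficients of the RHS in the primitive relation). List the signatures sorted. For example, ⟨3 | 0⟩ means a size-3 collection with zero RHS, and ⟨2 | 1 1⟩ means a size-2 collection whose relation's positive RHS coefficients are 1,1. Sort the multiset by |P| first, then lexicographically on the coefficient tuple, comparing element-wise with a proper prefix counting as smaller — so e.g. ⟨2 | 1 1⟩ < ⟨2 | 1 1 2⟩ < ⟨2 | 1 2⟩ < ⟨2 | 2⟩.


Σ has 8 primitive collections:

  • {1,6}:  v_{1} + v_{6} = 0 ; sig = ⟨2 | 0⟩
  • {3,7}:  v_{3} + v_{7} = v_{0} ; sig = ⟨2 | 1⟩
  • {1,4}:  v_{1} + v_{4} = v_{3} + v_{5} + v_{8} ; sig = ⟨2 | 1 1 1⟩
  • {2,4,7}:  v_{2} + v_{4} + v_{7} = v_{6} ; sig = ⟨3 | 1⟩
  • {0,2,4}:  v_{0} + v_{2} + v_{4} = v_{3} + v_{6} ; sig = ⟨3 | 1 1⟩
  • {0,2,5,8}:  v_{0} + v_{2} + v_{5} + v_{8} = 0 ; sig = ⟨4 | 0⟩
  • {3,5,6,8}:  v_{3} + v_{5} + v_{6} + v_{8} = v_{4} ; sig = ⟨4 | 1⟩
  • {0,5,6,8}:  v_{0} + v_{5} + v_{6} + v_{8} = v_{4} + v_{7} ; sig = ⟨4 | 1 1⟩

Sorted signature multiset PRS(X):
    ⟨2 | 0⟩
    ⟨2 | 1⟩
    ⟨2 | 1 1 1⟩
    ⟨3 | 1⟩
    ⟨3 | 1 1⟩
    ⟨4 | 0⟩
    ⟨4 | 1⟩
    ⟨4 | 1 1⟩


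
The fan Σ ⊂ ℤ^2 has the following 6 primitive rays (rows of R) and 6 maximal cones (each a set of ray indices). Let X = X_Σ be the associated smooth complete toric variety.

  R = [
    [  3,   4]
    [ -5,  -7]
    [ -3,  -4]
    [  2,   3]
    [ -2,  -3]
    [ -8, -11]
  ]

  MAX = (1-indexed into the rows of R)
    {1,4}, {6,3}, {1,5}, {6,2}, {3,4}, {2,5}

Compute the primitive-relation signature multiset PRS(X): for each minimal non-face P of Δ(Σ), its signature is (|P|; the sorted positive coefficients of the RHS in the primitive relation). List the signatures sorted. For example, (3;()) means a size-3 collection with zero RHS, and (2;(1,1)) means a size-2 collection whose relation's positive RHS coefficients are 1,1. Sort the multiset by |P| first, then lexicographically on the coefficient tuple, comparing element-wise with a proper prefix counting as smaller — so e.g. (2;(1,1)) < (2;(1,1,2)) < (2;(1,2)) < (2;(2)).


Primitive collections (9):

  {1,3}:  v_{1} + v_{3} = 0  ⟹  sig = (2;())
  {4,5}:  v_{4} + v_{5} = 0  ⟹  sig = (2;())
  {1,2}:  v_{1} + v_{2} = v_{5}  ⟹  sig = (2;(1))
  {1,6}:  v_{1} + v_{6} = v_{2}  ⟹  sig = (2;(1))
  {2,3}:  v_{2} + v_{3} = v_{6}  ⟹  sig = (2;(1))
  {2,4}:  v_{2} + v_{4} = v_{3}  ⟹  sig = (2;(1))
  {3,5}:  v_{3} + v_{5} = v_{2}  ⟹  sig = (2;(1))
  {4,6}:  v_{4} + v_{6} = 2·v_{3}  ⟹  sig = (2;(2))
  {5,6}:  v_{5} + v_{6} = 2·v_{2}  ⟹  sig = (2;(2))

Sorted signature multiset PRS(X):
[(2;()), (2;()), (2;(1)), (2;(1)), (2;(1)), (2;(1)), (2;(1)), (2;(2)), (2;(2))]


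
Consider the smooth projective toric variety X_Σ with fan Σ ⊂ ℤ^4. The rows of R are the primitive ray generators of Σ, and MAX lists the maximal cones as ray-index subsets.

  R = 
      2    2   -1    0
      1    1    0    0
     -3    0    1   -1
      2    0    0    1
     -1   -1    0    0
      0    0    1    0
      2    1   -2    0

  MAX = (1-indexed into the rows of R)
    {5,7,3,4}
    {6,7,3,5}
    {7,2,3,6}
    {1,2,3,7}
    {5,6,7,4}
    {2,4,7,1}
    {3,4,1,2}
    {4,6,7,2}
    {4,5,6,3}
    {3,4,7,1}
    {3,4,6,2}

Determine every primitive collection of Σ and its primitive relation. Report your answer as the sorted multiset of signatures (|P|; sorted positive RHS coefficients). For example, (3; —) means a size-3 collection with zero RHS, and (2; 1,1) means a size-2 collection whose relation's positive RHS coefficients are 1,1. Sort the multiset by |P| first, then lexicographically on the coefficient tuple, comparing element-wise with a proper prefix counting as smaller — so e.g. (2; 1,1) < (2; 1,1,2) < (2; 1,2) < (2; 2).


The 5 primitive collections of Σ (r=7, n=4):

  {2,5}:  v_{2} + v_{5} = 0  so sig = (2; —)
  {1,5}:  v_{1} + v_{5} = v_{3} + v_{4} + v_{7}  so sig = (2; 1,1,1)
  {1,6}:  v_{1} + v_{6} = 2·v_{2}  so sig = (2; 2)
  {2,3,4,7}:  v_{2} + v_{3} + v_{4} + v_{7} = v_{1}  so sig = (4; 1)
  {3,4,6,7}:  v_{3} + v_{4} + v_{6} + v_{7} = v_{2}  so sig = (4; 1)

Signatures (|P|; sorted positive RHS coefficients), sorted:
[(2; —), (2; 1,1,1), (2; 2), (4; 1), (4; 1)]


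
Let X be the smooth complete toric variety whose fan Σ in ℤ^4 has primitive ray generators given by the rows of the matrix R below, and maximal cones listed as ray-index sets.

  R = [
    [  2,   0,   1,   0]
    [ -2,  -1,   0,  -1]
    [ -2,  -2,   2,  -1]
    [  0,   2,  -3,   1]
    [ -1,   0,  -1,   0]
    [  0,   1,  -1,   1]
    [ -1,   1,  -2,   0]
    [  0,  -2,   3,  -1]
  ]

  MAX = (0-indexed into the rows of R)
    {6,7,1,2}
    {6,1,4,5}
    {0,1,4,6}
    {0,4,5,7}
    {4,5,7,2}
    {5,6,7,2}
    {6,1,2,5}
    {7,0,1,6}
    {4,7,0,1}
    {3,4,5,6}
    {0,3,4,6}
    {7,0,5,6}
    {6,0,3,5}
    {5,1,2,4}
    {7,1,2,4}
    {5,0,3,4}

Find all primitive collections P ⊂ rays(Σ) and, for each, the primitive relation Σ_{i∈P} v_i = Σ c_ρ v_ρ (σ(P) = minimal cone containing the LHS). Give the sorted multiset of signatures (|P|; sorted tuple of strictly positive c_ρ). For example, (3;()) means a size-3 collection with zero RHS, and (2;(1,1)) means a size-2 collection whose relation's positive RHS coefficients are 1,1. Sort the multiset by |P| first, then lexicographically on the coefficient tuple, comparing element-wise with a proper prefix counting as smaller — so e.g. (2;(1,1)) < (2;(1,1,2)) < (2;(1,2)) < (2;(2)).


|primitive collections| = 9. Relations:

  P = {3,7}:  v_{3} + v_{7} = 0 ; sig = (2;())
  P = {0,2}:  v_{0} + v_{2} = v_{7} ; sig = (2;(1))
  P = {1,3}:  v_{1} + v_{3} = v_{4} + v_{6} ; sig = (2;(1,1))
  P = {2,3}:  v_{2} + v_{3} = v_{1} + v_{5} ; sig = (2;(1,1))
  P = {0,1,5}:  v_{0} + v_{1} + v_{5} = 0 ; sig = (3;())
  P = {1,5,7}:  v_{1} + v_{5} + v_{7} = v_{2} ; sig = (3;(1))
  P = {4,6,7}:  v_{4} + v_{6} + v_{7} = v_{1} ; sig = (3;(1))
  P = {2,4,6}:  v_{2} + v_{4} + v_{6} = 2·v_{1} + v_{5} ; sig = (3;(1,2))
  P = {0,4,5,6}:  v_{0} + v_{4} + v_{5} + v_{6} = v_{3} ; sig = (4;(1))

Signatures (|P|; sorted positive RHS coefficients), sorted:
    (2;())
    (2;(1))
    (2;(1,1))
    (2;(1,1))
    (3;())
    (3;(1))
    (3;(1))
    (3;(1,2))
    (4;(1))


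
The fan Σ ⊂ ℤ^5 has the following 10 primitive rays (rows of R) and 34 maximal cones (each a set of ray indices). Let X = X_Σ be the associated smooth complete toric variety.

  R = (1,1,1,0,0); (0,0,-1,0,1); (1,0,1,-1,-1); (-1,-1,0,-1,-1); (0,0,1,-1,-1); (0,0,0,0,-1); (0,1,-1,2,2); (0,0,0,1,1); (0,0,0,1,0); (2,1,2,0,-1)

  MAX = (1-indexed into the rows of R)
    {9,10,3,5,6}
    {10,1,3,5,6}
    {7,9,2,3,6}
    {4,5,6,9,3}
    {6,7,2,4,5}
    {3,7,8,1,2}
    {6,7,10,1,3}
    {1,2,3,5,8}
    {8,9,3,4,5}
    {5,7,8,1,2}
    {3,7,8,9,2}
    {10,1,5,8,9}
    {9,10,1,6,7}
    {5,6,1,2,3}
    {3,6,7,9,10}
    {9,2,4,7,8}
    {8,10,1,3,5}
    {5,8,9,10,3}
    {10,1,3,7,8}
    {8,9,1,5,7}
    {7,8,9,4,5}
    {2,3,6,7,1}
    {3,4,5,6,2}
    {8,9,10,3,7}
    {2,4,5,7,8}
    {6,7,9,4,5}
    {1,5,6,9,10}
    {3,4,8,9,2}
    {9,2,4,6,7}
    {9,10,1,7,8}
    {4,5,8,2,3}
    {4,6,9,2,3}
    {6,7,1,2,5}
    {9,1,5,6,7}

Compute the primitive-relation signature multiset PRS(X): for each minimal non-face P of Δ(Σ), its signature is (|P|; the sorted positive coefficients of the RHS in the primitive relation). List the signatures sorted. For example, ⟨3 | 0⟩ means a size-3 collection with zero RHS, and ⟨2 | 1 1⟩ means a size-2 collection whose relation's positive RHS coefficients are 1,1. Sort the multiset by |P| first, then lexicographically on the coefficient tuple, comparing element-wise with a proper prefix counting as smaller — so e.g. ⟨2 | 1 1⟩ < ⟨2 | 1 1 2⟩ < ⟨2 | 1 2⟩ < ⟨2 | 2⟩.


The 10 primitive collections of Σ (r=10, n=5):

  P = {1,4}:  v_{1} + v_{4} = v_{5} — sig = ⟨2 | 1⟩
  P = {6,8}:  v_{6} + v_{8} = v_{9} — sig = ⟨2 | 1⟩
  P = {4,10}:  v_{4} + v_{10} = v_{3} + v_{5} + v_{9} — sig = ⟨2 | 1 1 1⟩
  P = {2,10}:  v_{2} + v_{10} = 2·v_{3} + v_{7} — sig = ⟨2 | 1 2⟩
  P = {2,5,9}:  v_{2} + v_{5} + v_{9} = 0 — sig = ⟨3 | 0⟩
  P = {3,4,7}:  v_{3} + v_{4} + v_{7} = 0 — sig = ⟨3 | 0⟩
  P = {1,3,9}:  v_{1} + v_{3} + v_{9} = v_{10} — sig = ⟨3 | 1⟩
  P = {3,5,7}:  v_{3} + v_{5} + v_{7} = v_{1} — sig = ⟨3 | 1⟩
  P = {1,2,9}:  v_{1} + v_{2} + v_{9} = v_{3} + v_{7} — sig = ⟨3 | 1 1⟩
  P = {5,7,10}:  v_{5} + v_{7} + v_{10} = 2·v_{1} + v_{9} — sig = ⟨3 | 1 2⟩

Hence PRS(X_Σ) =
    |P|=2: 4 collections, coeffs (1), (1), (1,1,1), (1,2)
    |P|=3: 6 collections, coeffs (), (), (1), (1), (1,1), (1,2)


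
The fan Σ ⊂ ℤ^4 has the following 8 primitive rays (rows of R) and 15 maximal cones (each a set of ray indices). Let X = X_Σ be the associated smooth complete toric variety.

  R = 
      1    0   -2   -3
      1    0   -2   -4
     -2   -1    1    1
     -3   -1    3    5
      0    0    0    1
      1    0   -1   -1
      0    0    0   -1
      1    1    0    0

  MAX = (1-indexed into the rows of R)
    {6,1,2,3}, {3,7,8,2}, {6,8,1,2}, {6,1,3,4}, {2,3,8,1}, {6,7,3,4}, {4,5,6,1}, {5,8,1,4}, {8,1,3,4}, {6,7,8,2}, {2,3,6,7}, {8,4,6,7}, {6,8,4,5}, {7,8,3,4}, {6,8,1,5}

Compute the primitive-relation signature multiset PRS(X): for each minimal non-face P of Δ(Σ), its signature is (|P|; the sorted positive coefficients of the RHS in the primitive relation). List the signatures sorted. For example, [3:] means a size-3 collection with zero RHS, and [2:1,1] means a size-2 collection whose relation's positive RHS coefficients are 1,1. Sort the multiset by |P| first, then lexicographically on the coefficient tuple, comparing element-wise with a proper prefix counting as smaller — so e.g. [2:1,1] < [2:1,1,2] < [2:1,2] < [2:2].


7 collections generate NE(X_Σ); each relation:

  {5,7}:  v_{5} + v_{7} = 0  so sig = [2:]
  {1,7}:  v_{1} + v_{7} = v_{2}  so sig = [2:1]
  {2,4}:  v_{2} + v_{4} = v_{3}  so sig = [2:1]
  {2,5}:  v_{2} + v_{5} = v_{1}  so sig = [2:1]
  {3,5}:  v_{3} + v_{5} = v_{1} + v_{4}  so sig = [2:1,1]
  {3,6,8}:  v_{3} + v_{6} + v_{8} = 0  so sig = [3:]
  {1,4,6,8}:  v_{1} + v_{4} + v_{6} + v_{8} = v_{5}  so sig = [4:1]

Hence PRS(X_Σ) =
    |P|=2: 5 collections, coeffs (), (1), (1), (1), (1,1)
    |P|=3: 1 collection, coeffs ()
    |P|=4: 1 collection, coeffs (1)


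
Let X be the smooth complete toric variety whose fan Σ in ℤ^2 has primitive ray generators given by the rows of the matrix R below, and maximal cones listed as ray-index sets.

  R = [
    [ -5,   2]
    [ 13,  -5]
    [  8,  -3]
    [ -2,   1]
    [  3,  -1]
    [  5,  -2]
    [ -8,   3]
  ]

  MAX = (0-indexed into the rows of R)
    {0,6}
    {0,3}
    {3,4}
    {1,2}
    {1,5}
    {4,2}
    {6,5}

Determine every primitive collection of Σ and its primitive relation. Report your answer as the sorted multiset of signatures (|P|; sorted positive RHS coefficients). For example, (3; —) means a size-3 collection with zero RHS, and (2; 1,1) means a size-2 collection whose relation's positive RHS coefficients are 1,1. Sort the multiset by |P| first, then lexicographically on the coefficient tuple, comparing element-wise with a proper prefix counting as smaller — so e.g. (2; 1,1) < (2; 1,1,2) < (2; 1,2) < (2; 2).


14 collections generate NE(X_Σ); each relation:

  P={0,5}:  v_{0} + v_{5} = 0  so sig = (2; —)
  P={2,6}:  v_{2} + v_{6} = 0  so sig = (2; —)
  P={0,1}:  v_{0} + v_{1} = v_{2}  so sig = (2; 1)
  P={0,2}:  v_{0} + v_{2} = v_{4}  so sig = (2; 1)
  P={0,4}:  v_{0} + v_{4} = v_{3}  so sig = (2; 1)
  P={1,6}:  v_{1} + v_{6} = v_{5}  so sig = (2; 1)
  P={2,5}:  v_{2} + v_{5} = v_{1}  so sig = (2; 1)
  P={3,5}:  v_{3} + v_{5} = v_{4}  so sig = (2; 1)
  P={4,5}:  v_{4} + v_{5} = v_{2}  so sig = (2; 1)
  P={4,6}:  v_{4} + v_{6} = v_{0}  so sig = (2; 1)
  P={1,3}:  v_{1} + v_{3} = v_{2} + v_{4}  so sig = (2; 1,1)
  P={1,4}:  v_{1} + v_{4} = 2·v_{2}  so sig = (2; 2)
  P={2,3}:  v_{2} + v_{3} = 2·v_{4}  so sig = (2; 2)
  P={3,6}:  v_{3} + v_{6} = 2·v_{0}  so sig = (2; 2)

Hence PRS(X_Σ) =
    (2; —)
    (2; —)
    (2; 1)
    (2; 1)
    (2; 1)
    (2; 1)
    (2; 1)
    (2; 1)
    (2; 1)
    (2; 1)
    (2; 1,1)
    (2; 2)
    (2; 2)
    (2; 2)


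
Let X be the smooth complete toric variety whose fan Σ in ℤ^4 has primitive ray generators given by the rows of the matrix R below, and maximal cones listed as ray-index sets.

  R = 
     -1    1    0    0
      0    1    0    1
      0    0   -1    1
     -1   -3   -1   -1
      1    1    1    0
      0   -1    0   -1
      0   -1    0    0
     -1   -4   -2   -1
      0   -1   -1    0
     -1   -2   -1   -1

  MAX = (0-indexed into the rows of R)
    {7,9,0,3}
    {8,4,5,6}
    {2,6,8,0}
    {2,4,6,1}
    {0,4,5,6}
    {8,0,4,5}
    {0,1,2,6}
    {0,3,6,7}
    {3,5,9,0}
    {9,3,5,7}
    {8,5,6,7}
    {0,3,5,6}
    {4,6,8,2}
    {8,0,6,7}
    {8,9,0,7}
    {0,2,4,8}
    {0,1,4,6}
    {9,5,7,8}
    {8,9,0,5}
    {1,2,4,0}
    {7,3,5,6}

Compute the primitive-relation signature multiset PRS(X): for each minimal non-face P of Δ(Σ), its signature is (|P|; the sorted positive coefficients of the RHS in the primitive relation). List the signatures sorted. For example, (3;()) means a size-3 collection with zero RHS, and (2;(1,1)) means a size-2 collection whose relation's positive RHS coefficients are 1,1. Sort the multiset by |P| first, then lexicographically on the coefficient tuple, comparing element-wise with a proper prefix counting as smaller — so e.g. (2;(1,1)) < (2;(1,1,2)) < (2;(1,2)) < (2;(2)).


Σ has 18 primitive collections:

  P = {1,5}:  v_{1} + v_{5} = 0 ; sig = (2;())
  P = {1,8}:  v_{1} + v_{8} = v_{2} ; sig = (2;(1))
  P = {2,5}:  v_{2} + v_{5} = v_{8} ; sig = (2;(1))
  P = {3,8}:  v_{3} + v_{8} = v_{7} ; sig = (2;(1))
  P = {4,9}:  v_{4} + v_{9} = v_{5} ; sig = (2;(1))
  P = {6,9}:  v_{6} + v_{9} = v_{3} ; sig = (2;(1))
  P = {3,4}:  v_{3} + v_{4} = v_{5} + v_{6} ; sig = (2;(1,1))
  P = {1,9}:  v_{1} + v_{9} = v_{0} + v_{6} + v_{8} ; sig = (2;(1,1,1))
  P = {4,7}:  v_{4} + v_{7} = v_{5} + v_{6} + v_{8} ; sig = (2;(1,1,1))
  P = {1,3}:  v_{1} + v_{3} = v_{0} + 2·v_{6} + v_{8} ; sig = (2;(1,1,2))
  P = {2,9}:  v_{2} + v_{9} = v_{0} + v_{6} + 2·v_{8} ; sig = (2;(1,1,2))
  P = {1,7}:  v_{1} + v_{7} = v_{0} + 2·v_{6} + 2·v_{8} ; sig = (2;(1,2,2))
  P = {2,3}:  v_{2} + v_{3} = v_{0} + 2·v_{6} + 2·v_{8} ; sig = (2;(1,2,2))
  P = {2,7}:  v_{2} + v_{7} = v_{0} + 2·v_{6} + 3·v_{8} ; sig = (2;(1,2,3))
  P = {0,5,7}:  v_{0} + v_{5} + v_{7} = 2·v_{9} ; sig = (3;(2))
  P = {0,4,6,8}:  v_{0} + v_{4} + v_{6} + v_{8} = 0 ; sig = (4;())
  P = {0,2,4,6}:  v_{0} + v_{2} + v_{4} + v_{6} = v_{1} ; sig = (4;(1))
  P = {0,5,6,8}:  v_{0} + v_{5} + v_{6} + v_{8} = v_{9} ; sig = (4;(1))

Signatures (|P|; sorted positive RHS coefficients), sorted:
{ (2;()),  (2;(1)) ×5,  (2;(1,1)),  (2;(1,1,1)) ×2,  (2;(1,1,2)) ×2,  (2;(1,2,2)) ×2,  (2;(1,2,3)),  (3;(2)),  (4;()),  (4;(1)) ×2 }


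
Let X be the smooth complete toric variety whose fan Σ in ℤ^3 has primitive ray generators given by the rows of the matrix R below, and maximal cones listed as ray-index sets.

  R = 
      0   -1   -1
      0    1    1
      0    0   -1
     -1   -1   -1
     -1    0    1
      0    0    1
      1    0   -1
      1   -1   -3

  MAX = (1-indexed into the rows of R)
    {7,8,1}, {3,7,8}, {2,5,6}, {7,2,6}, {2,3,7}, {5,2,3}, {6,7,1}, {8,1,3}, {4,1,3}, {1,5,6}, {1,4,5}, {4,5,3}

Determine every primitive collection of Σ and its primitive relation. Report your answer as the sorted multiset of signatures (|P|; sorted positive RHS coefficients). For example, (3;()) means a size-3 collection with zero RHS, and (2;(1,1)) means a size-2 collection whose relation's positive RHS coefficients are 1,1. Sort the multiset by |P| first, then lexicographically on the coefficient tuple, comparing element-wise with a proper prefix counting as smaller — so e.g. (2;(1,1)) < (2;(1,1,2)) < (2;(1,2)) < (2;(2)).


12 minimal non-faces of Δ(Σ) (on 8 rays):

  {1,2}:  v_{1} + v_{2} = 0  →  sig = (2;())
  {3,6}:  v_{3} + v_{6} = 0  →  sig = (2;())
  {5,7}:  v_{5} + v_{7} = 0  →  sig = (2;())
  {2,4}:  v_{2} + v_{4} = v_{3} + v_{5}  →  sig = (2;(1,1))
  {2,8}:  v_{2} + v_{8} = v_{3} + v_{7}  →  sig = (2;(1,1))
  {4,6}:  v_{4} + v_{6} = v_{1} + v_{5}  →  sig = (2;(1,1))
  {4,7}:  v_{4} + v_{7} = v_{1} + v_{3}  →  sig = (2;(1,1))
  {5,8}:  v_{5} + v_{8} = v_{1} + v_{3}  →  sig = (2;(1,1))
  {6,8}:  v_{6} + v_{8} = v_{1} + v_{7}  →  sig = (2;(1,1))
  {4,8}:  v_{4} + v_{8} = 2·v_{1} + 2·v_{3}  →  sig = (2;(2,2))
  {1,3,5}:  v_{1} + v_{3} + v_{5} = v_{4}  →  sig = (3;(1))
  {1,3,7}:  v_{1} + v_{3} + v_{7} = v_{8}  →  sig = (3;(1))

Sorted signature multiset PRS(X):
{ (2;()) ×3,  (2;(1,1)) ×6,  (2;(2,2)),  (3;(1)) ×2 }


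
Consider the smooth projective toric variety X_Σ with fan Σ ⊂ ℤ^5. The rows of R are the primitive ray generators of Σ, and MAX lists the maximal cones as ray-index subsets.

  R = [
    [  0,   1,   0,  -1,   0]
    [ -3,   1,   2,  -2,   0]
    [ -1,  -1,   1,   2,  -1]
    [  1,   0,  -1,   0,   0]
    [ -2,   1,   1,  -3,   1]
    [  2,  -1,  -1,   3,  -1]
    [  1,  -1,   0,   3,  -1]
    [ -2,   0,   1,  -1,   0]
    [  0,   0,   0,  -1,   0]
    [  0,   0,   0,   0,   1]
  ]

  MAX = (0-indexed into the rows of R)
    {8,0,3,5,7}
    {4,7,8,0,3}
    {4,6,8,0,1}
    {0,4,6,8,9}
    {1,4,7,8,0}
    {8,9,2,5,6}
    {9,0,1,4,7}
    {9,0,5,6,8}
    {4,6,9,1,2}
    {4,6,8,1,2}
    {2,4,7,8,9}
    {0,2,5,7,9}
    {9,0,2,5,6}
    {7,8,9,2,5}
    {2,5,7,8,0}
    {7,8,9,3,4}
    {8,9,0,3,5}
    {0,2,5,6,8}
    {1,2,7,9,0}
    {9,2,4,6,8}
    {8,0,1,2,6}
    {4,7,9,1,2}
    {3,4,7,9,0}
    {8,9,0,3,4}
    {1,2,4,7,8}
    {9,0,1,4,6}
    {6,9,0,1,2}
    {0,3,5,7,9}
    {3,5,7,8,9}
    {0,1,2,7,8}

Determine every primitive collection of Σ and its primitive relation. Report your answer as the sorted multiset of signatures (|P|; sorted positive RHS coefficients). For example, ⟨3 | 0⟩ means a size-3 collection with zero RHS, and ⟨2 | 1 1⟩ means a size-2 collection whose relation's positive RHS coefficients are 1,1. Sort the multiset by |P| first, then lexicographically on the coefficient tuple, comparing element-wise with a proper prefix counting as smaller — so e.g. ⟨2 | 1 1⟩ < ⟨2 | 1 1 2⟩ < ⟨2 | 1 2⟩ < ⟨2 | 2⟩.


|primitive collections| = 10. Relations:

  P={4,5}:  v_{4} + v_{5} = 0  ⟹  sig = ⟨2 | 0⟩
  P={3,6}:  v_{3} + v_{6} = v_{5}  ⟹  sig = ⟨2 | 1⟩
  P={6,7}:  v_{6} + v_{7} = v_{2}  ⟹  sig = ⟨2 | 1⟩
  P={1,3}:  v_{1} + v_{3} = v_{0} + v_{7}  ⟹  sig = ⟨2 | 1 1⟩
  P={1,5}:  v_{1} + v_{5} = v_{0} + v_{2}  ⟹  sig = ⟨2 | 1 1⟩
  P={2,3}:  v_{2} + v_{3} = v_{5} + v_{7}  ⟹  sig = ⟨2 | 1 1⟩
  P={0,2,4}:  v_{0} + v_{2} + v_{4} = v_{1}  ⟹  sig = ⟨3 | 1⟩
  P={1,8,9}:  v_{1} + v_{8} + v_{9} = 2·v_{4} + v_{6}  ⟹  sig = ⟨3 | 1 2⟩
  P={0,7,8,9}:  v_{0} + v_{7} + v_{8} + v_{9} = v_{4}  ⟹  sig = ⟨4 | 1⟩
  P={0,2,8,9}:  v_{0} + v_{2} + v_{8} + v_{9} = v_{4} + v_{6}  ⟹  sig = ⟨4 | 1 1⟩

so the primitive-relation signature multiset is
[⟨2 | 0⟩, ⟨2 | 1⟩, ⟨2 | 1⟩, ⟨2 | 1 1⟩, ⟨2 | 1 1⟩, ⟨2 | 1 1⟩, ⟨3 | 1⟩, ⟨3 | 1 2⟩, ⟨4 | 1⟩, ⟨4 | 1 1⟩]


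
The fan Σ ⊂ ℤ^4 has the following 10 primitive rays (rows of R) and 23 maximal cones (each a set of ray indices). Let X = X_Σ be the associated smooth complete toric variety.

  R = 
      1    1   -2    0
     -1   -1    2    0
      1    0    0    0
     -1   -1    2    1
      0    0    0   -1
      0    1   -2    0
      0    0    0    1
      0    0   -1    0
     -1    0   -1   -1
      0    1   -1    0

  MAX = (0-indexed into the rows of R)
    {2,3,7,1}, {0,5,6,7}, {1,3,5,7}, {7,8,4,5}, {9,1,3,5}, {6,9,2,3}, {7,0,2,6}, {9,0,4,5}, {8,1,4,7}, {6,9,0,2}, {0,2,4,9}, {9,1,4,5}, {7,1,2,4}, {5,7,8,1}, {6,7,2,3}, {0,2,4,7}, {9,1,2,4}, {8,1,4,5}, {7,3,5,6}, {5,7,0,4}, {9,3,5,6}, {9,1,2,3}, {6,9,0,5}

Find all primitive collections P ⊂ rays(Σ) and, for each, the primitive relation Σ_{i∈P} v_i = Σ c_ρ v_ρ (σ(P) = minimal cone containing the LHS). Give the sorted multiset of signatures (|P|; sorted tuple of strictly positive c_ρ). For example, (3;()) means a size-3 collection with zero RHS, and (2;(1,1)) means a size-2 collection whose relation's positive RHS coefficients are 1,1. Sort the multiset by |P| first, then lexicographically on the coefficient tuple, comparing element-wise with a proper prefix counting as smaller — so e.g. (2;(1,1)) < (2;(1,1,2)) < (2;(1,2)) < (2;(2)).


13 collections generate NE(X_Σ); each relation:

  P={0,1}:  v_{0} + v_{1} = 0 ; sig = (2;())
  P={4,6}:  v_{4} + v_{6} = 0 ; sig = (2;())
  P={0,3}:  v_{0} + v_{3} = v_{6} ; sig = (2;(1))
  P={1,6}:  v_{1} + v_{6} = v_{3} ; sig = (2;(1))
  P={2,5}:  v_{2} + v_{5} = v_{0} ; sig = (2;(1))
  P={3,4}:  v_{3} + v_{4} = v_{1} ; sig = (2;(1))
  P={7,9}:  v_{7} + v_{9} = v_{5} ; sig = (2;(1))
  P={2,8}:  v_{2} + v_{8} = v_{4} + v_{7} ; sig = (2;(1,1))
  P={0,8}:  v_{0} + v_{8} = v_{4} + v_{5} + v_{7} ; sig = (2;(1,1,1))
  P={6,8}:  v_{6} + v_{8} = v_{1} + v_{5} + v_{7} ; sig = (2;(1,1,1))
  P={3,8}:  v_{3} + v_{8} = 2·v_{1} + v_{5} + v_{7} ; sig = (2;(1,1,2))
  P={8,9}:  v_{8} + v_{9} = v_{1} + v_{4} + 2·v_{5} ; sig = (2;(1,1,2))
  P={1,4,5,7}:  v_{1} + v_{4} + v_{5} + v_{7} = v_{8} ; sig = (4;(1))

so the primitive-relation signature multiset is
    |P|=2: 12 collections, coeffs (), (), (1), (1), (1), (1), (1), (1,1), (1,1,1), (1,1,1), (1,1,2), (1,1,2)
    |P|=4: 1 collection, coeffs (1)


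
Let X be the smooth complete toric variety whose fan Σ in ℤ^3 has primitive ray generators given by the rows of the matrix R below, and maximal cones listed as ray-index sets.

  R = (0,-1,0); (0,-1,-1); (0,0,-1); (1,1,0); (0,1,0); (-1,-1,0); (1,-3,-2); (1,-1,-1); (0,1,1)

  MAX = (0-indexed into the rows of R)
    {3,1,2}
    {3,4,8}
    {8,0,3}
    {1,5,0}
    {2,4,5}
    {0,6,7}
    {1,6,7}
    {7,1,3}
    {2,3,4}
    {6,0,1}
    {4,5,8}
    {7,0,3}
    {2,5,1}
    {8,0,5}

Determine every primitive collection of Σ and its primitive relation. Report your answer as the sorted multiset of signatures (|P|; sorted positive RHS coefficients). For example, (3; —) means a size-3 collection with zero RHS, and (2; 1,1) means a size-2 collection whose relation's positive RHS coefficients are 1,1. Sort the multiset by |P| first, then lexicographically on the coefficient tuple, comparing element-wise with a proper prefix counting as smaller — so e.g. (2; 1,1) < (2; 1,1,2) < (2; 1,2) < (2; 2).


Minimal non-faces — 17 found among 9 rays, 14 max cones:

  P = {0,4}:  v_{0} + v_{4} = 0  ⟹  sig = (2; —)
  P = {1,8}:  v_{1} + v_{8} = 0  ⟹  sig = (2; —)
  P = {3,5}:  v_{3} + v_{5} = 0  ⟹  sig = (2; —)
  P = {0,2}:  v_{0} + v_{2} = v_{1}  ⟹  sig = (2; 1)
  P = {1,4}:  v_{1} + v_{4} = v_{2}  ⟹  sig = (2; 1)
  P = {2,8}:  v_{2} + v_{8} = v_{4}  ⟹  sig = (2; 1)
  P = {4,6}:  v_{4} + v_{6} = v_{1} + v_{7}  ⟹  sig = (2; 1,1)
  P = {4,7}:  v_{4} + v_{7} = v_{1} + v_{3}  ⟹  sig = (2; 1,1)
  P = {5,7}:  v_{5} + v_{7} = v_{0} + v_{1}  ⟹  sig = (2; 1,1)
  P = {6,8}:  v_{6} + v_{8} = v_{0} + v_{7}  ⟹  sig = (2; 1,1)
  P = {7,8}:  v_{7} + v_{8} = v_{0} + v_{3}  ⟹  sig = (2; 1,1)
  P = {2,6}:  v_{2} + v_{6} = 2·v_{1} + v_{7}  ⟹  sig = (2; 1,2)
  P = {2,7}:  v_{2} + v_{7} = 2·v_{1} + v_{3}  ⟹  sig = (2; 1,2)
  P = {3,6}:  v_{3} + v_{6} = 2·v_{7}  ⟹  sig = (2; 2)
  P = {5,6}:  v_{5} + v_{6} = 2·v_{0} + 2·v_{1}  ⟹  sig = (2; 2,2)
  P = {0,1,3}:  v_{0} + v_{1} + v_{3} = v_{7}  ⟹  sig = (3; 1)
  P = {0,1,7}:  v_{0} + v_{1} + v_{7} = v_{6}  ⟹  sig = (3; 1)

Signatures (|P|; sorted positive RHS coefficients), sorted:
    |P|=2: 15 collections, coeffs (), (), (), (1), (1), (1), (1,1), (1,1), (1,1), (1,1), (1,1), (1,2), (1,2), (2), (2,2)
    |P|=3: 2 collections, coeffs (1), (1)


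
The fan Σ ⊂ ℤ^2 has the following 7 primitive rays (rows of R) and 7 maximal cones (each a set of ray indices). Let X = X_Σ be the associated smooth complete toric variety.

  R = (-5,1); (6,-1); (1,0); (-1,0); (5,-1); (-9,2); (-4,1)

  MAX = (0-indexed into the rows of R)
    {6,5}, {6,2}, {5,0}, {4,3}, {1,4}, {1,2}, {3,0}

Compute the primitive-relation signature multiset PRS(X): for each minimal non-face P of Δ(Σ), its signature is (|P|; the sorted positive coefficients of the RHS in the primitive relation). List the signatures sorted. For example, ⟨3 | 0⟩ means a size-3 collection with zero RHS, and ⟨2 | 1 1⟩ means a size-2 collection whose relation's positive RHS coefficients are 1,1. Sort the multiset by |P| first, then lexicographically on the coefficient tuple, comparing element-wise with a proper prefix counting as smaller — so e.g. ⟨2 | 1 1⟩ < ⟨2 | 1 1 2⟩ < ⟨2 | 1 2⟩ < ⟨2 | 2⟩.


14 minimal non-faces of Δ(Σ) (on 7 rays):

  {0,4}:  v_{0} + v_{4} = 0  so sig = ⟨2 | 0⟩
  {2,3}:  v_{2} + v_{3} = 0  so sig = ⟨2 | 0⟩
  {0,1}:  v_{0} + v_{1} = v_{2}  so sig = ⟨2 | 1⟩
  {0,2}:  v_{0} + v_{2} = v_{6}  so sig = ⟨2 | 1⟩
  {0,6}:  v_{0} + v_{6} = v_{5}  so sig = ⟨2 | 1⟩
  {1,3}:  v_{1} + v_{3} = v_{4}  so sig = ⟨2 | 1⟩
  {2,4}:  v_{2} + v_{4} = v_{1}  so sig = ⟨2 | 1⟩
  {3,6}:  v_{3} + v_{6} = v_{0}  so sig = ⟨2 | 1⟩
  {4,5}:  v_{4} + v_{5} = v_{6}  so sig = ⟨2 | 1⟩
  {4,6}:  v_{4} + v_{6} = v_{2}  so sig = ⟨2 | 1⟩
  {1,5}:  v_{1} + v_{5} = v_{2} + v_{6}  so sig = ⟨2 | 1 1⟩
  {1,6}:  v_{1} + v_{6} = 2·v_{2}  so sig = ⟨2 | 2⟩
  {2,5}:  v_{2} + v_{5} = 2·v_{6}  so sig = ⟨2 | 2⟩
  {3,5}:  v_{3} + v_{5} = 2·v_{0}  so sig = ⟨2 | 2⟩

so the primitive-relation signature multiset is
{ ⟨2 | 0⟩ ×2,  ⟨2 | 1⟩ ×8,  ⟨2 | 1 1⟩,  ⟨2 | 2⟩ ×3 }


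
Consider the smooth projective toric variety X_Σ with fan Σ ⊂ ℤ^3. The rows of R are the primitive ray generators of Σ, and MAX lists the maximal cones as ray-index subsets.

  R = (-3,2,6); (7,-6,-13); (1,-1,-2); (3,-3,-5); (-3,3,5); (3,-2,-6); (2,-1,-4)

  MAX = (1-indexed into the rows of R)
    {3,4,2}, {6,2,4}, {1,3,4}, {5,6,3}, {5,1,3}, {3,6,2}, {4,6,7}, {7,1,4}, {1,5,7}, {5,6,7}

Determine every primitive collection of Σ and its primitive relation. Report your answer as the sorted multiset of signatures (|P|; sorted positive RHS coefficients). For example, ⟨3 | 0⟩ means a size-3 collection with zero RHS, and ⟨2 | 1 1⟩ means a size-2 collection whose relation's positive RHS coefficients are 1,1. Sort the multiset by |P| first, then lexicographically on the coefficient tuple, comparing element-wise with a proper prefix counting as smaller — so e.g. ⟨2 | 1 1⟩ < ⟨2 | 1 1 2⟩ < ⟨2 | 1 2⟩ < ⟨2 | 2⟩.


Minimal non-faces — 7 found among 7 rays, 10 max cones:

  P={1,6}:  v_{1} + v_{6} = 0 — sig = ⟨2 | 0⟩
  P={4,5}:  v_{4} + v_{5} = 0 — sig = ⟨2 | 0⟩
  P={3,7}:  v_{3} + v_{7} = v_{6} — sig = ⟨2 | 1⟩
  P={1,2}:  v_{1} + v_{2} = v_{3} + v_{4} — sig = ⟨2 | 1 1⟩
  P={2,5}:  v_{2} + v_{5} = v_{3} + v_{6} — sig = ⟨2 | 1 1⟩
  P={2,7}:  v_{2} + v_{7} = v_{4} + 2·v_{6} — sig = ⟨2 | 1 2⟩
  P={3,4,6}:  v_{3} + v_{4} + v_{6} = v_{2} — sig = ⟨3 | 1⟩

so the primitive-relation signature multiset is
{ ⟨2 | 0⟩ ×2,  ⟨2 | 1⟩,  ⟨2 | 1 1⟩ ×2,  ⟨2 | 1 2⟩,  ⟨3 | 1⟩ }


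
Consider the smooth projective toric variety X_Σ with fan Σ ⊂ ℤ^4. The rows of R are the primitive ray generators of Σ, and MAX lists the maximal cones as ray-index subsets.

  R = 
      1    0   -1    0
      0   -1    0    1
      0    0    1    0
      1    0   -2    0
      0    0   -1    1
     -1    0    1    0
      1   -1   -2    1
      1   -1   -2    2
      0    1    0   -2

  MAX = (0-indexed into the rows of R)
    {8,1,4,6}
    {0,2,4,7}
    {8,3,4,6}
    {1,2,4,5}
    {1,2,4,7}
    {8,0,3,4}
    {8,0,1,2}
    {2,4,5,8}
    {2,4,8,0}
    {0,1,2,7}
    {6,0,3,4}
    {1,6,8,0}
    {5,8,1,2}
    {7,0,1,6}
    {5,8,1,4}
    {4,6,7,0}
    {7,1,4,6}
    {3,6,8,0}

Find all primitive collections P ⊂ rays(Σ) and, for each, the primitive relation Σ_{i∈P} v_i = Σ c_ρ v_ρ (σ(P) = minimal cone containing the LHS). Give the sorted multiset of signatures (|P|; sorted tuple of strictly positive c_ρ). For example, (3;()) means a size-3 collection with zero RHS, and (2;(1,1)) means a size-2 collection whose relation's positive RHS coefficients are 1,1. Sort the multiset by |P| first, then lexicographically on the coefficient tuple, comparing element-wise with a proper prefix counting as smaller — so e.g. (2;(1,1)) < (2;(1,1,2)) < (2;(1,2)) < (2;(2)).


12 collections generate NE(X_Σ); each relation:

  {0,5}:  v_{0} + v_{5} = 0  ⟹  sig = (2;())
  {1,3}:  v_{1} + v_{3} = v_{6}  ⟹  sig = (2;(1))
  {2,3}:  v_{2} + v_{3} = v_{0}  ⟹  sig = (2;(1))
  {7,8}:  v_{7} + v_{8} = v_{3}  ⟹  sig = (2;(1))
  {2,6}:  v_{2} + v_{6} = v_{0} + v_{1}  ⟹  sig = (2;(1,1))
  {5,7}:  v_{5} + v_{7} = v_{1} + v_{4}  ⟹  sig = (2;(1,1))
  {3,5}:  v_{3} + v_{5} = v_{1} + v_{4} + v_{8}  ⟹  sig = (2;(1,1,1))
  {3,7}:  v_{3} + v_{7} = v_{0} + v_{4} + v_{6}  ⟹  sig = (2;(1,1,1))
  {5,6}:  v_{5} + v_{6} = 2·v_{1} + v_{4} + v_{8}  ⟹  sig = (2;(1,1,2))
  {0,1,4}:  v_{0} + v_{1} + v_{4} = v_{7}  ⟹  sig = (3;(1))
  {1,2,4,8}:  v_{1} + v_{2} + v_{4} + v_{8} = 0  ⟹  sig = (4;())
  {0,4,6,8}:  v_{0} + v_{4} + v_{6} + v_{8} = 2·v_{3}  ⟹  sig = (4;(2))

Sorted signature multiset PRS(X):
[(2;()), (2;(1)), (2;(1)), (2;(1)), (2;(1,1)), (2;(1,1)), (2;(1,1,1)), (2;(1,1,1)), (2;(1,1,2)), (3;(1)), (4;()), (4;(2))]


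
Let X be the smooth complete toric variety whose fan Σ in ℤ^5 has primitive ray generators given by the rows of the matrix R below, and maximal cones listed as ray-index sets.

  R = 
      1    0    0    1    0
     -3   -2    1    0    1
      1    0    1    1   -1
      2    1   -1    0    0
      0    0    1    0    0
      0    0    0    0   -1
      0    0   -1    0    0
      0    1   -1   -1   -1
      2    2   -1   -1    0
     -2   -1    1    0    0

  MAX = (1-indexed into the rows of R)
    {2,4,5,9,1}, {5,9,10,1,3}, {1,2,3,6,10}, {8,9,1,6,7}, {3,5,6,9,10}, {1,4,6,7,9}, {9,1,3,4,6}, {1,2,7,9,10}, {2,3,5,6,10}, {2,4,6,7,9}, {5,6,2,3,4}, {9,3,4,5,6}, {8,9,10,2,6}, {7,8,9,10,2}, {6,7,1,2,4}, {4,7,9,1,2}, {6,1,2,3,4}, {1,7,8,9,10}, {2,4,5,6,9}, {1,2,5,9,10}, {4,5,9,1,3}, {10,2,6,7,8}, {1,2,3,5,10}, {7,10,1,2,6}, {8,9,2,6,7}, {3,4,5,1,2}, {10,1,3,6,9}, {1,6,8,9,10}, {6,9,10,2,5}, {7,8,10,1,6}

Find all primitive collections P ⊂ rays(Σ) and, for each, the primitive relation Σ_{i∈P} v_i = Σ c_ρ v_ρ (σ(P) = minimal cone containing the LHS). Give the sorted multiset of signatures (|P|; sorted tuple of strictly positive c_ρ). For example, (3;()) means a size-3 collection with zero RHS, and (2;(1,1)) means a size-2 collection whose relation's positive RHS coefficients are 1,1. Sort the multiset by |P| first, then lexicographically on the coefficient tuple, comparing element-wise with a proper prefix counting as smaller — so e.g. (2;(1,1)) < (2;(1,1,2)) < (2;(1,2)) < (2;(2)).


Primitive collections (11):

  P = {4,10}:  v_{4} + v_{10} = 0  ⇒ sig = (2;())
  P = {5,7}:  v_{5} + v_{7} = 0  ⇒ sig = (2;())
  P = {3,7}:  v_{3} + v_{7} = v_{1} + v_{6}  ⇒ sig = (2;(1,1))
  P = {4,8}:  v_{4} + v_{8} = v_{6} + v_{7} + v_{9}  ⇒ sig = (2;(1,1,1))
  P = {5,8}:  v_{5} + v_{8} = v_{6} + v_{9} + v_{10}  ⇒ sig = (2;(1,1,1))
  P = {3,8}:  v_{3} + v_{8} = v_{1} + 2·v_{6} + v_{9} + v_{10}  ⇒ sig = (2;(1,1,1,2))
  P = {1,5,6}:  v_{1} + v_{5} + v_{6} = v_{3}  ⇒ sig = (3;(1))
  P = {2,3,9}:  v_{2} + v_{3} + v_{9} = v_{5}  ⇒ sig = (3;(1))
  P = {1,2,8}:  v_{1} + v_{2} + v_{8} = v_{7} + v_{10}  ⇒ sig = (3;(1,1))
  P = {1,2,6,9}:  v_{1} + v_{2} + v_{6} + v_{9} = 0  ⇒ sig = (4;())
  P = {6,7,9,10}:  v_{6} + v_{7} + v_{9} + v_{10} = v_{8}  ⇒ sig = (4;(1))

Sorted signature multiset PRS(X):
    |P|=2: 6 collections, coeffs (), (), (1,1), (1,1,1), (1,1,1), (1,1,1,2)
    |P|=3: 3 collections, coeffs (1), (1), (1,1)
    |P|=4: 2 collections, coeffs (), (1)
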